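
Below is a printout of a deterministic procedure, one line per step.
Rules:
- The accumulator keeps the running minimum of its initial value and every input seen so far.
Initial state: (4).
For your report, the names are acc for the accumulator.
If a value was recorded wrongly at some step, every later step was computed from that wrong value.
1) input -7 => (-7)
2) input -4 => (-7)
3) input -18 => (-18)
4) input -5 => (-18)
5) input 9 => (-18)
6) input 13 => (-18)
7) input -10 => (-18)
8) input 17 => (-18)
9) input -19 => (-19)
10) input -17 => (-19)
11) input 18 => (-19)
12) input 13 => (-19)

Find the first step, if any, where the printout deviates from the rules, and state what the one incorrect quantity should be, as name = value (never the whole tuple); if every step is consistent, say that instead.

step 1: acc = min(4, -7) = -7 -> verified
step 2: acc = min(-7, -4) = -7 -> matches
step 3: acc = min(-7, -18) = -18 -> exactly as logged
step 4: acc = min(-18, -5) = -18 -> no discrepancy
step 5: acc = min(-18, 9) = -18 -> checks out
step 6: acc = min(-18, 13) = -18 -> confirmed correct
step 7: acc = min(-18, -10) = -18 -> consistent with the printout
step 8: acc = min(-18, 17) = -18 -> matches
step 9: acc = min(-18, -19) = -19 -> agrees with the printout
step 10: acc = min(-19, -17) = -19 -> matches
step 11: acc = min(-19, 18) = -19 -> matches
step 12: acc = min(-19, 13) = -19 -> confirmed correct
Each recorded entry agrees with the recomputation.

no error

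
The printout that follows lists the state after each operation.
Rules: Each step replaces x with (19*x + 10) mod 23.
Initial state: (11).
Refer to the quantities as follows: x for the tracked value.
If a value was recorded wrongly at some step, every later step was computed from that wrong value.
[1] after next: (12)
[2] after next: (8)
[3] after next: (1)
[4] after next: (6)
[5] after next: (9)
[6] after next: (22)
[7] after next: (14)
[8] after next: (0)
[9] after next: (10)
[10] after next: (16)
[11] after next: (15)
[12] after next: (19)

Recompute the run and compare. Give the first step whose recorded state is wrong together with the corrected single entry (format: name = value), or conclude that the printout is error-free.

1. x = (19*11 + 10) mod 23 = 12 (confirmed correct)
2. x = (19*12 + 10) mod 23 = 8 (no discrepancy)
3. x = (19*8 + 10) mod 23 = 1 (matches)
4. x = (19*1 + 10) mod 23 = 6 (checks out)
5. x = (19*6 + 10) mod 23 = 9 (checks out)
6. x = (19*9 + 10) mod 23 = 20 (not what was recorded)
That makes step 6 the first incorrect line — x = 20 is what it should show.

step 6, x = 20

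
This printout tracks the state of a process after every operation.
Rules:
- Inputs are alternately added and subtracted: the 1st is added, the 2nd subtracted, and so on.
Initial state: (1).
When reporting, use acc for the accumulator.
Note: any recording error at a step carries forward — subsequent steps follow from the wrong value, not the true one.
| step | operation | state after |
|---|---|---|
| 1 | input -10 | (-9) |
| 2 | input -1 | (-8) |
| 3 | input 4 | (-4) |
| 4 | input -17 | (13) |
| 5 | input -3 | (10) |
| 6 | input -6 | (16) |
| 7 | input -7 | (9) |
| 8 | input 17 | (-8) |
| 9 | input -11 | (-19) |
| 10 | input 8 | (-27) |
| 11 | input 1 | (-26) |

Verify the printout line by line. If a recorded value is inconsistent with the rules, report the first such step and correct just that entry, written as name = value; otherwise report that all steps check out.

Recomputing the run from the initial state:
step 1: acc = -9
step 2: acc = -8
step 3: acc = -4
step 4: acc = 13
step 5: acc = 10
step 6: acc = 16
step 7: acc = 9
step 8: acc = -8
step 9: acc = -19
step 10: acc = -27
step 11: acc = -26
This matches the printout at every step.

no error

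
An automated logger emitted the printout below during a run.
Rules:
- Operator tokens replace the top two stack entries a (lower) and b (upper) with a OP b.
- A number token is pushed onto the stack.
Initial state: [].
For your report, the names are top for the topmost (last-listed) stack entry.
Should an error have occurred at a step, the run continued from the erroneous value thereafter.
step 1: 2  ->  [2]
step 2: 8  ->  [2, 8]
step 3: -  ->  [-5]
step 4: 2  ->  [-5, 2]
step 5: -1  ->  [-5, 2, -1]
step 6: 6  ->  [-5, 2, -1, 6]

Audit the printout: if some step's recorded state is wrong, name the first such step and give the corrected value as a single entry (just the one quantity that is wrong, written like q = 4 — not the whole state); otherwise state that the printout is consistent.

step 3, top = -6

1. push 2: top = 2 (agrees with the printout)
2. push 8: top = 8 (matches)
3. 2 - 8 = -6 (a discrepancy with the printout)
That makes step 3 the first incorrect line — top = -6 is what it should show.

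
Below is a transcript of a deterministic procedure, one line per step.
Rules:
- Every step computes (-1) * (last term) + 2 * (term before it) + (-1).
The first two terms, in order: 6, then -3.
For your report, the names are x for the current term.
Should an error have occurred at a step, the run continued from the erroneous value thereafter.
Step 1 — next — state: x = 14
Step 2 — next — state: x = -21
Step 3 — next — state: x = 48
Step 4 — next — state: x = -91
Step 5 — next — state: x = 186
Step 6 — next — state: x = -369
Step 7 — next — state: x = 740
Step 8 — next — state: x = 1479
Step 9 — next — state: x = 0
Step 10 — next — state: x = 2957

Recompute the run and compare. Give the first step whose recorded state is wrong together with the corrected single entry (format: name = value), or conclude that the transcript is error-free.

Recomputing the run from the initial state:
step 1: x = 14
step 2: x = -21
step 3: x = 48
step 4: x = -91
step 5: x = 186
step 6: x = -369
step 7: x = 740
step 8: x = -1479
step 9: x = 2958
step 10: x = -5917
The first disagreement with the transcript is at step 8, where the value should be x = -1479.

step 8, x = -1479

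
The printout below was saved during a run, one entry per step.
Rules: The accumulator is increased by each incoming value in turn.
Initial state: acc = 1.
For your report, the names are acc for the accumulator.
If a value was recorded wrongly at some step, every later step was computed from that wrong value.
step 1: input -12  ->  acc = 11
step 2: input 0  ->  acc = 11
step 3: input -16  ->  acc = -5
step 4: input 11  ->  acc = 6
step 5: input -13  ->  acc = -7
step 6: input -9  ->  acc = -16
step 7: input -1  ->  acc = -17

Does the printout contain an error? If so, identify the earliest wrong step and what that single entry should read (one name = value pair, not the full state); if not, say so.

Recomputing the run from the initial state:
step 1: acc = -11
step 2: acc = -11
step 3: acc = -27
step 4: acc = -16
step 5: acc = -29
step 6: acc = -38
step 7: acc = -39
The first disagreement with the printout is at step 1, where the value should be acc = -11.

step 1, acc = -11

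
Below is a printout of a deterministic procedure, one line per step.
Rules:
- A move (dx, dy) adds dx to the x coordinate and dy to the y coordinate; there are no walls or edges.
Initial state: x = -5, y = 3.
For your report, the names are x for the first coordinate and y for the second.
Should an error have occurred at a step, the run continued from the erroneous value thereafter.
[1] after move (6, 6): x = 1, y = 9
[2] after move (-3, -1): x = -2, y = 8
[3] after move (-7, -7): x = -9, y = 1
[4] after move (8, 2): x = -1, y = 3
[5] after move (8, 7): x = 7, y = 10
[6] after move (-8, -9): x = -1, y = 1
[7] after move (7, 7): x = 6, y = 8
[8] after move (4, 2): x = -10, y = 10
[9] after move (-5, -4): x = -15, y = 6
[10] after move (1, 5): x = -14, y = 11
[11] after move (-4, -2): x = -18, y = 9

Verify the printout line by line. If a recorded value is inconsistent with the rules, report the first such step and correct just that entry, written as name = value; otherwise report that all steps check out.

step 8, x = 10

step 1: x = -5 + (6) = 1, y = 3 + (6) = 9 -> in agreement
step 2: x = 1 + (-3) = -2, y = 9 + (-1) = 8 -> confirmed correct
step 3: x = -2 + (-7) = -9, y = 8 + (-7) = 1 -> exactly as logged
step 4: x = -9 + (8) = -1, y = 1 + (2) = 3 -> no discrepancy
step 5: x = -1 + (8) = 7, y = 3 + (7) = 10 -> confirmed correct
step 6: x = 7 + (-8) = -1, y = 10 + (-9) = 1 -> verified
step 7: x = -1 + (7) = 6, y = 1 + (7) = 8 -> verified
step 8: x = 6 + (4) = 10, y = 8 + (2) = 10 -> the printout disagrees here
That makes step 8 the first incorrect line — x = 10 is what it should show.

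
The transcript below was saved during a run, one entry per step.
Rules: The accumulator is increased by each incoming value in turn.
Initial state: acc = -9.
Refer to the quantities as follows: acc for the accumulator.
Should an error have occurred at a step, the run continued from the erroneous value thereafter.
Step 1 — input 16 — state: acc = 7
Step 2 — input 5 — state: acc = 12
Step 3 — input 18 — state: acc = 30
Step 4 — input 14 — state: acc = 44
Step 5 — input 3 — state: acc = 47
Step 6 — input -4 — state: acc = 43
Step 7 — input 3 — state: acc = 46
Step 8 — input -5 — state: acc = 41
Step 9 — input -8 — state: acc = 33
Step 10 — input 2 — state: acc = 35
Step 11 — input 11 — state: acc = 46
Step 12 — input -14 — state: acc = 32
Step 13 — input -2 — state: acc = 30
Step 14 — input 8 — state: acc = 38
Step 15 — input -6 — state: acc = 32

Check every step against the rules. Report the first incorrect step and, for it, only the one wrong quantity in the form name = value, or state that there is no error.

no error

1. acc = -9 + 16 = 7 (checks out)
2. acc = 7 + 5 = 12 (verified)
3. acc = 12 + 18 = 30 (matches)
4. acc = 30 + 14 = 44 (consistent with the transcript)
5. acc = 44 + 3 = 47 (in agreement)
6. acc = 47 + -4 = 43 (confirmed correct)
7. acc = 43 + 3 = 46 (confirmed correct)
8. acc = 46 + -5 = 41 (agrees with the transcript)
9. acc = 41 + -8 = 33 (no discrepancy)
10. acc = 33 + 2 = 35 (verified)
11. acc = 35 + 11 = 46 (confirmed correct)
12. acc = 46 + -14 = 32 (in agreement)
13. acc = 32 + -2 = 30 (same as recorded)
14. acc = 30 + 8 = 38 (checks out)
15. acc = 38 + -6 = 32 (agrees with the transcript)
Every step is consistent.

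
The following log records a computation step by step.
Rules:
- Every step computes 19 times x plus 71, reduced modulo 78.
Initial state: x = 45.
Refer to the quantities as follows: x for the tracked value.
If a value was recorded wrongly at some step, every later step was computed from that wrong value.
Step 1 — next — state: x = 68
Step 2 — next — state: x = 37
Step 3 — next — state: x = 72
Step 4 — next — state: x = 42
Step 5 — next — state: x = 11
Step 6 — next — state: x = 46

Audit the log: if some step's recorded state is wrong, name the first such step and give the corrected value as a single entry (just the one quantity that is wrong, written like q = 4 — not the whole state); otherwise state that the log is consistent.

Step 1: x = (19*45 + 71) mod 78 = 68 — same as recorded.
Step 2: x = (19*68 + 71) mod 78 = 37 — confirmed correct.
Step 3: x = (19*37 + 71) mod 78 = 72 — agrees with the log.
Step 4: x = (19*72 + 71) mod 78 = 35 — the log disagrees here.
The earliest wrong entry is at step 4: it should read x = 35.

step 4, x = 35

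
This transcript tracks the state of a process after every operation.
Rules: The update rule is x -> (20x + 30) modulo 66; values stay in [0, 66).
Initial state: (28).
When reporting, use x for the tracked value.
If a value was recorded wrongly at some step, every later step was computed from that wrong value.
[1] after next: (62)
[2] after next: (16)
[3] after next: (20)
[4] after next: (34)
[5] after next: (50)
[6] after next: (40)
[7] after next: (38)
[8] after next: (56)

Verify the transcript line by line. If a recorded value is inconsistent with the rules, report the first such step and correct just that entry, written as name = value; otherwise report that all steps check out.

Recomputing the run from the initial state:
step 1: x = 62
step 2: x = 16
step 3: x = 20
step 4: x = 34
step 5: x = 50
step 6: x = 40
step 7: x = 38
step 8: x = 64
The first disagreement with the transcript is at step 8, where the value should be x = 64.

step 8, x = 64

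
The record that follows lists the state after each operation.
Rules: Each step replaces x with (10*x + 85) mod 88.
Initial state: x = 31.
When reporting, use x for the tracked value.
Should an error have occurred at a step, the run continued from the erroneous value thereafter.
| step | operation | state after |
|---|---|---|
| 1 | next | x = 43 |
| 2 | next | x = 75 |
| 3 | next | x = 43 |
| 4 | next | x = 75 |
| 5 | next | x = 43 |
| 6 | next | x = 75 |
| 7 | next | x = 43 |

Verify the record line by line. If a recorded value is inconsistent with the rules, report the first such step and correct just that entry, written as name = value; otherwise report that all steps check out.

no error

Step 1: x = (10*31 + 85) mod 88 = 43 — in agreement.
Step 2: x = (10*43 + 85) mod 88 = 75 — confirmed correct.
Step 3: x = (10*75 + 85) mod 88 = 43 — in agreement.
Step 4: x = (10*43 + 85) mod 88 = 75 — same as recorded.
Step 5: x = (10*75 + 85) mod 88 = 43 — consistent with the record.
Step 6: x = (10*43 + 85) mod 88 = 75 — no discrepancy.
Step 7: x = (10*75 + 85) mod 88 = 43 — consistent with the record.
All steps check out; nothing to correct.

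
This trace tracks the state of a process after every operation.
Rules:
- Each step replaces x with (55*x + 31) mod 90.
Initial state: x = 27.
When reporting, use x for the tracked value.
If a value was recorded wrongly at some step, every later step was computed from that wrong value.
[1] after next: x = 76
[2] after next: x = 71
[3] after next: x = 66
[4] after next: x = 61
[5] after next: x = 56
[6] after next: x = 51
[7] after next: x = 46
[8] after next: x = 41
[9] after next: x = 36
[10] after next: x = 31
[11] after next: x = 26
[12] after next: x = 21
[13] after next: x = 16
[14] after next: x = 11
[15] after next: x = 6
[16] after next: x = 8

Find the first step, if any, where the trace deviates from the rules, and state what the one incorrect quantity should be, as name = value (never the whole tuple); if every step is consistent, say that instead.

step 1: x = (55*27 + 31) mod 90 = 76 -> same as recorded
step 2: x = (55*76 + 31) mod 90 = 71 -> in agreement
step 3: x = (55*71 + 31) mod 90 = 66 -> exactly as logged
step 4: x = (55*66 + 31) mod 90 = 61 -> no discrepancy
step 5: x = (55*61 + 31) mod 90 = 56 -> no discrepancy
step 6: x = (55*56 + 31) mod 90 = 51 -> exactly as logged
step 7: x = (55*51 + 31) mod 90 = 46 -> exactly as logged
step 8: x = (55*46 + 31) mod 90 = 41 -> no discrepancy
step 9: x = (55*41 + 31) mod 90 = 36 -> no discrepancy
step 10: x = (55*36 + 31) mod 90 = 31 -> no discrepancy
step 11: x = (55*31 + 31) mod 90 = 26 -> in agreement
step 12: x = (55*26 + 31) mod 90 = 21 -> agrees with the trace
step 13: x = (55*21 + 31) mod 90 = 16 -> matches
step 14: x = (55*16 + 31) mod 90 = 11 -> consistent with the trace
step 15: x = (55*11 + 31) mod 90 = 6 -> no discrepancy
step 16: x = (55*6 + 31) mod 90 = 1 -> first mismatch against the trace
First incorrect step: 16; the correct value is x = 1.

step 16, x = 1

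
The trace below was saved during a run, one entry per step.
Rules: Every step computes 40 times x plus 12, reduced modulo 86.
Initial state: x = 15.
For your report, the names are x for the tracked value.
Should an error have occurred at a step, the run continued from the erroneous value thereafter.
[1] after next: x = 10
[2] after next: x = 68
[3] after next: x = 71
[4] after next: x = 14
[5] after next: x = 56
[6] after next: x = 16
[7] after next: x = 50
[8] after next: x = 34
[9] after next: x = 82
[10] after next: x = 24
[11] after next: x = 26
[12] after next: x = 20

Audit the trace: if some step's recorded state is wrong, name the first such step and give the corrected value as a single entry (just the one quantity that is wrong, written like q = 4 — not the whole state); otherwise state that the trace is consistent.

Recomputing the run from the initial state:
step 1: x = 10
step 2: x = 68
step 3: x = 66
step 4: x = 72
step 5: x = 54
step 6: x = 22
step 7: x = 32
step 8: x = 2
step 9: x = 6
step 10: x = 80
step 11: x = 30
step 12: x = 8
The first disagreement with the trace is at step 3, where the value should be x = 66.

step 3, x = 66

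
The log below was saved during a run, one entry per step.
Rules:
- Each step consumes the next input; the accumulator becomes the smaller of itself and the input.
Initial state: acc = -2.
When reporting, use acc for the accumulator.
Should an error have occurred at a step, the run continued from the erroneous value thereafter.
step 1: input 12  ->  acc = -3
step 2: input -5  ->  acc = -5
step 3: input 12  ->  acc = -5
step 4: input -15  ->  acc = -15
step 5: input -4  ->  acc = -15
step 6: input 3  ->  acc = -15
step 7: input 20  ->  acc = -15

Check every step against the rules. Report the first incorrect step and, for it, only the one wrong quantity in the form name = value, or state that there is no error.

Step 1: acc = min(-2, 12) = -2 — this is not what the log shows.
Conclusion: step 1 carries the first error; the entry should be acc = -2.

step 1, acc = -2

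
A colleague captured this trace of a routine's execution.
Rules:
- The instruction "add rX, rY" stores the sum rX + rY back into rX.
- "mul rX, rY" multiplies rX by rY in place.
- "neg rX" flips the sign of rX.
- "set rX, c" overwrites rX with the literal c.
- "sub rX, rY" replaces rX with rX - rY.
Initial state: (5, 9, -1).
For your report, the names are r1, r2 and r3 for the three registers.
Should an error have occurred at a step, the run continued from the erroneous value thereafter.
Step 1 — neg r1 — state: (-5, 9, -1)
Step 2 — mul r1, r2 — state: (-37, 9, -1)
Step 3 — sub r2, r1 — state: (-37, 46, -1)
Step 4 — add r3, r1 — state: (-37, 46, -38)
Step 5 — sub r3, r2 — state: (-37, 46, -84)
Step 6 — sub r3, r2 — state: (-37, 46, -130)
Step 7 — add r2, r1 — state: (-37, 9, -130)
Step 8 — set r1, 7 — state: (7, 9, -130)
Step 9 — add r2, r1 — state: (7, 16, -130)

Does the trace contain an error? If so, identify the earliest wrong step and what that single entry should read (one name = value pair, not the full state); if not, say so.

step 2, r1 = -45

step 1: r1 = -(5) = -5 -> verified
step 2: r1 = -5 * 9 = -45 -> this is not what the trace shows
So the first discrepancy is step 2, where the right value is r1 = -45.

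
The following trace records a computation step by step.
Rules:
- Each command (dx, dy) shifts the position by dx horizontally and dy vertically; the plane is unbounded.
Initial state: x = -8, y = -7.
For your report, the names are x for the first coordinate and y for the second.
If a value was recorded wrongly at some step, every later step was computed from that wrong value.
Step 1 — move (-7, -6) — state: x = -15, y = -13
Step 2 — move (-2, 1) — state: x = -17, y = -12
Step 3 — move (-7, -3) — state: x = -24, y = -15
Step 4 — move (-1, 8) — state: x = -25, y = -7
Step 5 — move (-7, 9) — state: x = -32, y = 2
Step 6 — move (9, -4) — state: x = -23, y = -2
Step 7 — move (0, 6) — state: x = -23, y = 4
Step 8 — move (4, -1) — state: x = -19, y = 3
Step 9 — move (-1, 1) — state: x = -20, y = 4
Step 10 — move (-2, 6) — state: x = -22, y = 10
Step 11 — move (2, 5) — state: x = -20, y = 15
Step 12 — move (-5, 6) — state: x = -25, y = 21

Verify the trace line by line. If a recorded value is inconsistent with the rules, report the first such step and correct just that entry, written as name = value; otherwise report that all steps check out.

1. x = -8 + (-7) = -15, y = -7 + (-6) = -13 (same as recorded)
2. x = -15 + (-2) = -17, y = -13 + (1) = -12 (same as recorded)
3. x = -17 + (-7) = -24, y = -12 + (-3) = -15 (matches)
4. x = -24 + (-1) = -25, y = -15 + (8) = -7 (verified)
5. x = -25 + (-7) = -32, y = -7 + (9) = 2 (confirmed correct)
6. x = -32 + (9) = -23, y = 2 + (-4) = -2 (in agreement)
7. x = -23 + (0) = -23, y = -2 + (6) = 4 (same as recorded)
8. x = -23 + (4) = -19, y = 4 + (-1) = 3 (exactly as logged)
9. x = -19 + (-1) = -20, y = 3 + (1) = 4 (same as recorded)
10. x = -20 + (-2) = -22, y = 4 + (6) = 10 (in agreement)
11. x = -22 + (2) = -20, y = 10 + (5) = 15 (no discrepancy)
12. x = -20 + (-5) = -25, y = 15 + (6) = 21 (exactly as logged)
Each recorded entry agrees with the recomputation.

no error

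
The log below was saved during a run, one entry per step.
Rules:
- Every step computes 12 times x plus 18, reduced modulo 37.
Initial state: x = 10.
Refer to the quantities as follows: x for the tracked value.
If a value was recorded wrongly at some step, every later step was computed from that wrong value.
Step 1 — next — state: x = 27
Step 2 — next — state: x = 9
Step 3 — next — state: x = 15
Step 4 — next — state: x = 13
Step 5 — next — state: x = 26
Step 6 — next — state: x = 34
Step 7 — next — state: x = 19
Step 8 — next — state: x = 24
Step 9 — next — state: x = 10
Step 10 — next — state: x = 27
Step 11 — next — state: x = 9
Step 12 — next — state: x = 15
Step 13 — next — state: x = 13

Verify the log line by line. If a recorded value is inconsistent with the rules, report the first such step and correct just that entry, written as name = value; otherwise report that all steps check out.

no error

step 1: x = (12*10 + 18) mod 37 = 27 -> checks out
step 2: x = (12*27 + 18) mod 37 = 9 -> in agreement
step 3: x = (12*9 + 18) mod 37 = 15 -> confirmed correct
step 4: x = (12*15 + 18) mod 37 = 13 -> confirmed correct
step 5: x = (12*13 + 18) mod 37 = 26 -> confirmed correct
step 6: x = (12*26 + 18) mod 37 = 34 -> no discrepancy
step 7: x = (12*34 + 18) mod 37 = 19 -> no discrepancy
step 8: x = (12*19 + 18) mod 37 = 24 -> in agreement
step 9: x = (12*24 + 18) mod 37 = 10 -> checks out
step 10: x = (12*10 + 18) mod 37 = 27 -> verified
step 11: x = (12*27 + 18) mod 37 = 9 -> consistent with the log
step 12: x = (12*9 + 18) mod 37 = 15 -> no discrepancy
step 13: x = (12*15 + 18) mod 37 = 13 -> checks out
Each recorded entry agrees with the recomputation.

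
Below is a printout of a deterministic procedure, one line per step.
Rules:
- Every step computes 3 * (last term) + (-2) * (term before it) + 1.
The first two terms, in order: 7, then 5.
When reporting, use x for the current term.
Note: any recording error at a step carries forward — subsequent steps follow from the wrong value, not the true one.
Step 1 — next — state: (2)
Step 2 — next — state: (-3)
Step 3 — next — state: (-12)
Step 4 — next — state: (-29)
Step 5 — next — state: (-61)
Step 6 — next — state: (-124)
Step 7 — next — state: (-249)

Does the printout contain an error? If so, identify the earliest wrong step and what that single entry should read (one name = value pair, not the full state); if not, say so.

1. x = 3*(5) + (-2)*(7) + (1) = 2 (verified)
2. x = 3*(2) + (-2)*(5) + (1) = -3 (consistent with the printout)
3. x = 3*(-3) + (-2)*(2) + (1) = -12 (matches)
4. x = 3*(-12) + (-2)*(-3) + (1) = -29 (matches)
5. x = 3*(-29) + (-2)*(-12) + (1) = -62 (first mismatch against the printout)
That makes step 5 the first incorrect line — x = -62 is what it should show.

step 5, x = -62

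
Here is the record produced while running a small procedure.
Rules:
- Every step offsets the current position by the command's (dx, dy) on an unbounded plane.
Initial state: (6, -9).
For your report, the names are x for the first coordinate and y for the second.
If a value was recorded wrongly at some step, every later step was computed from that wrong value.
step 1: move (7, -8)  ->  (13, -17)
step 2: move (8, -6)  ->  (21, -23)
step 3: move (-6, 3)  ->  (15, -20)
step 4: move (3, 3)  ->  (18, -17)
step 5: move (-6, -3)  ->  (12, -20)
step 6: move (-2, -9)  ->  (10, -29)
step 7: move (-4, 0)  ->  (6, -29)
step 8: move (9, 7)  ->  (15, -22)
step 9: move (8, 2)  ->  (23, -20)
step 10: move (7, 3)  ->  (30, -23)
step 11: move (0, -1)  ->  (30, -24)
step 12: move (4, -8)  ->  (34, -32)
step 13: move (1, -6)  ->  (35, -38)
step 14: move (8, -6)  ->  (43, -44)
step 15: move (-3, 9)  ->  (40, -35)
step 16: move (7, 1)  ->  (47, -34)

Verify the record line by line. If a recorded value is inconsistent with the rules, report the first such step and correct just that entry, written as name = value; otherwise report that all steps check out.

Recomputing the run from the initial state:
step 1: x = 13, y = -17
step 2: x = 21, y = -23
step 3: x = 15, y = -20
step 4: x = 18, y = -17
step 5: x = 12, y = -20
step 6: x = 10, y = -29
step 7: x = 6, y = -29
step 8: x = 15, y = -22
step 9: x = 23, y = -20
step 10: x = 30, y = -17
step 11: x = 30, y = -18
step 12: x = 34, y = -26
step 13: x = 35, y = -32
step 14: x = 43, y = -38
step 15: x = 40, y = -29
step 16: x = 47, y = -28
The first disagreement with the record is at step 10, where the value should be y = -17.

step 10, y = -17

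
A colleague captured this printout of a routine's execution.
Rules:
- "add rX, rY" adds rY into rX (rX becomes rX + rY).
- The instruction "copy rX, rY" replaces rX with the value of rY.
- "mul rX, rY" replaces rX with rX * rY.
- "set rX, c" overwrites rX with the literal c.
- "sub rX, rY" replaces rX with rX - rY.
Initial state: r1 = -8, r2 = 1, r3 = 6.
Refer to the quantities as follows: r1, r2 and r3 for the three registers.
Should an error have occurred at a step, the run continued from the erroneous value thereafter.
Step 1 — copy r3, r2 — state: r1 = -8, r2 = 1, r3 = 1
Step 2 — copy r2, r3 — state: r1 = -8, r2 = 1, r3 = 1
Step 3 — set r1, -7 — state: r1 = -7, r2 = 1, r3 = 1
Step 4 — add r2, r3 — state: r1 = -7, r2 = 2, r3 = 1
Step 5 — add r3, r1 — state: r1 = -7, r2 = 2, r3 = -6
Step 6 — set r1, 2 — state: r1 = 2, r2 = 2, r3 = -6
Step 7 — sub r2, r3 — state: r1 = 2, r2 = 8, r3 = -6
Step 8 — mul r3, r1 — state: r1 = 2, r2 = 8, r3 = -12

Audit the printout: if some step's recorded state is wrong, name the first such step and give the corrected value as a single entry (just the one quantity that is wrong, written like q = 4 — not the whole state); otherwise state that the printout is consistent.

no error

step 1: r3 = 1 -> same as recorded
step 2: r2 = 1 -> checks out
step 3: r1 = -7 -> consistent with the printout
step 4: r2 = 1 + 1 = 2 -> no discrepancy
step 5: r3 = 1 + -7 = -6 -> confirmed correct
step 6: r1 = 2 -> consistent with the printout
step 7: r2 = 2 - -6 = 8 -> exactly as logged
step 8: r3 = -6 * 2 = -12 -> same as recorded
No step deviates from the rules.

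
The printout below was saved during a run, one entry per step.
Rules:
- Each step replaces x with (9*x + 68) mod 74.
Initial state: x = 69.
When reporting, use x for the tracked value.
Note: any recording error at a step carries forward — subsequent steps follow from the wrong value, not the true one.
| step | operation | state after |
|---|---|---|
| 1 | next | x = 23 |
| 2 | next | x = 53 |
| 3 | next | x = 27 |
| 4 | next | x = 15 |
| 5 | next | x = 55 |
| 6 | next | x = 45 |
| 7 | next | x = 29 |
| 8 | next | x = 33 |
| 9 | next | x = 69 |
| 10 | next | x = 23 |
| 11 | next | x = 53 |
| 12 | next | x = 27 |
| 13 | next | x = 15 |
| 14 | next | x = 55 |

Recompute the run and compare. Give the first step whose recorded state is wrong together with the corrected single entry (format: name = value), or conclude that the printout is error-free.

Recomputing the run from the initial state:
step 1: x = 23
step 2: x = 53
step 3: x = 27
step 4: x = 15
step 5: x = 55
step 6: x = 45
step 7: x = 29
step 8: x = 33
step 9: x = 69
step 10: x = 23
step 11: x = 53
step 12: x = 27
step 13: x = 15
step 14: x = 55
This matches the printout at every step.

no error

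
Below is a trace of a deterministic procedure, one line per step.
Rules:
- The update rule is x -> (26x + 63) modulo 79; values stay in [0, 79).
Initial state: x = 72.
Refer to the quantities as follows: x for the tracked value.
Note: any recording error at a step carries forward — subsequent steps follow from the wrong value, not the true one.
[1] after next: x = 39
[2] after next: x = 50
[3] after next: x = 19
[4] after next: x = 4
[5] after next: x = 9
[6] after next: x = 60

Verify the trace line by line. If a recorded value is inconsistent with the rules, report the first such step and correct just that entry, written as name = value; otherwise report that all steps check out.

step 3, x = 20

Step 1: x = (26*72 + 63) mod 79 = 39 — verified.
Step 2: x = (26*39 + 63) mod 79 = 50 — no discrepancy.
Step 3: x = (26*50 + 63) mod 79 = 20 — the recorded entry deviates here.
So the first discrepancy is step 3, where the right value is x = 20.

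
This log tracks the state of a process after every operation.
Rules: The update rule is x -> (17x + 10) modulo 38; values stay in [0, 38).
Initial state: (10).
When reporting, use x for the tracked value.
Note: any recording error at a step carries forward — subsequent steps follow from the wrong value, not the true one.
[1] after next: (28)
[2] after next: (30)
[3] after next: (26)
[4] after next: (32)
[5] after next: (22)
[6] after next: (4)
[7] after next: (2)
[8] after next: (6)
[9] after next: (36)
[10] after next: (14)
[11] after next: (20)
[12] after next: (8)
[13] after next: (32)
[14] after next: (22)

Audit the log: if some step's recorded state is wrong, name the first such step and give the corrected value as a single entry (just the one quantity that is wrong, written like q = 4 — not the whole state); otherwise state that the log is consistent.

Step 1: x = (17*10 + 10) mod 38 = 28 — in agreement.
Step 2: x = (17*28 + 10) mod 38 = 30 — exactly as logged.
Step 3: x = (17*30 + 10) mod 38 = 26 — consistent with the log.
Step 4: x = (17*26 + 10) mod 38 = 34 — a discrepancy with the log.
First deviation found at step 4; the corrected entry is x = 34.

step 4, x = 34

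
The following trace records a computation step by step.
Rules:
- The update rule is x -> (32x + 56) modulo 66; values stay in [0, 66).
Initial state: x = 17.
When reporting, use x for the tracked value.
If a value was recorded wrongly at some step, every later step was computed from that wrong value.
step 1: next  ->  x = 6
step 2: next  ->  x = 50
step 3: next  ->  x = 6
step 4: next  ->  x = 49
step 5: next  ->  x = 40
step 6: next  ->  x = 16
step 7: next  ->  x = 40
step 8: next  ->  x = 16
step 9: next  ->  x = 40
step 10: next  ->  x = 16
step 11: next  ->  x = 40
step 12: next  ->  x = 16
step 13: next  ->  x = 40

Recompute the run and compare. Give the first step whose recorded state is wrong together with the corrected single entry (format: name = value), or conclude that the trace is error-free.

step 1: x = (32*17 + 56) mod 66 = 6 -> same as recorded
step 2: x = (32*6 + 56) mod 66 = 50 -> consistent with the trace
step 3: x = (32*50 + 56) mod 66 = 6 -> in agreement
step 4: x = (32*6 + 56) mod 66 = 50 -> the trace disagrees here
Step 4 is the first one off; corrected, x = 50.

step 4, x = 50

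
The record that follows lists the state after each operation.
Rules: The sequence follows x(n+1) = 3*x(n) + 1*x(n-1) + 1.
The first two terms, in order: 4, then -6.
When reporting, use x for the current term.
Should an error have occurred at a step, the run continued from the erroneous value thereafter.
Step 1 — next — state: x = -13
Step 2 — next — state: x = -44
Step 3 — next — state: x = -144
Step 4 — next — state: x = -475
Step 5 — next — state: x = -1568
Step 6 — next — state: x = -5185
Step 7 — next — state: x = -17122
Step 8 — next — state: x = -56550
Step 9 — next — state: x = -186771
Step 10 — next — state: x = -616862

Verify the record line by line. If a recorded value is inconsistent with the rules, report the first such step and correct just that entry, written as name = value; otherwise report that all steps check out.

Step 1: x = 3*(-6) + (1)*(4) + (1) = -13 — matches.
Step 2: x = 3*(-13) + (1)*(-6) + (1) = -44 — no discrepancy.
Step 3: x = 3*(-44) + (1)*(-13) + (1) = -144 — matches.
Step 4: x = 3*(-144) + (1)*(-44) + (1) = -475 — exactly as logged.
Step 5: x = 3*(-475) + (1)*(-144) + (1) = -1568 — consistent with the record.
Step 6: x = 3*(-1568) + (1)*(-475) + (1) = -5178 — first mismatch against the record.
Conclusion: step 6 carries the first error; the entry should be x = -5178.

step 6, x = -5178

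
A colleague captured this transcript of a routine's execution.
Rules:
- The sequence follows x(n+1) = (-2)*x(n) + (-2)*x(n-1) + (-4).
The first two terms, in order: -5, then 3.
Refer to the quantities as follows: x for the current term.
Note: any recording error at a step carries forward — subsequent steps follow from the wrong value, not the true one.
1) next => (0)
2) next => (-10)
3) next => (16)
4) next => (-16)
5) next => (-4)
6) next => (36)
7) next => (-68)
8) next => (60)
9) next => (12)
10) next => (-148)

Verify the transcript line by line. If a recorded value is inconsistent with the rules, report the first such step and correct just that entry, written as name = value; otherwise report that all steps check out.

no error

Recomputing the run from the initial state:
step 1: x = 0
step 2: x = -10
step 3: x = 16
step 4: x = -16
step 5: x = -4
step 6: x = 36
step 7: x = -68
step 8: x = 60
step 9: x = 12
step 10: x = -148
This matches the transcript at every step.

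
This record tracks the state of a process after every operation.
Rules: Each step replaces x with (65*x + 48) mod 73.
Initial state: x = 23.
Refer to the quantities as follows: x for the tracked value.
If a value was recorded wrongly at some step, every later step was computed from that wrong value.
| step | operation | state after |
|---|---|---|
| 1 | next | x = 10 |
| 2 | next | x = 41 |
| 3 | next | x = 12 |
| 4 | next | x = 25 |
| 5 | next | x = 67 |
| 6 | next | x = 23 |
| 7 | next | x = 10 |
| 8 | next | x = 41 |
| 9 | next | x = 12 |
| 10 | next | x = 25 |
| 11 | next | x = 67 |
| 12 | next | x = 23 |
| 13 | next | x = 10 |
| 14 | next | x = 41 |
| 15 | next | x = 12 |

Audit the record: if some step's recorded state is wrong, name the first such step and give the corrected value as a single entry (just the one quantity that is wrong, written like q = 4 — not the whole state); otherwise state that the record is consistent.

Step 1: x = (65*23 + 48) mod 73 = 10 — matches.
Step 2: x = (65*10 + 48) mod 73 = 41 — consistent with the record.
Step 3: x = (65*41 + 48) mod 73 = 12 — exactly as logged.
Step 4: x = (65*12 + 48) mod 73 = 25 — consistent with the record.
Step 5: x = (65*25 + 48) mod 73 = 67 — agrees with the record.
Step 6: x = (65*67 + 48) mod 73 = 23 — no discrepancy.
Step 7: x = (65*23 + 48) mod 73 = 10 — exactly as logged.
Step 8: x = (65*10 + 48) mod 73 = 41 — no discrepancy.
Step 9: x = (65*41 + 48) mod 73 = 12 — agrees with the record.
Step 10: x = (65*12 + 48) mod 73 = 25 — consistent with the record.
Step 11: x = (65*25 + 48) mod 73 = 67 — consistent with the record.
Step 12: x = (65*67 + 48) mod 73 = 23 — no discrepancy.
Step 13: x = (65*23 + 48) mod 73 = 10 — same as recorded.
Step 14: x = (65*10 + 48) mod 73 = 41 — same as recorded.
Step 15: x = (65*41 + 48) mod 73 = 12 — consistent with the record.
All entries verified; no error found.

no error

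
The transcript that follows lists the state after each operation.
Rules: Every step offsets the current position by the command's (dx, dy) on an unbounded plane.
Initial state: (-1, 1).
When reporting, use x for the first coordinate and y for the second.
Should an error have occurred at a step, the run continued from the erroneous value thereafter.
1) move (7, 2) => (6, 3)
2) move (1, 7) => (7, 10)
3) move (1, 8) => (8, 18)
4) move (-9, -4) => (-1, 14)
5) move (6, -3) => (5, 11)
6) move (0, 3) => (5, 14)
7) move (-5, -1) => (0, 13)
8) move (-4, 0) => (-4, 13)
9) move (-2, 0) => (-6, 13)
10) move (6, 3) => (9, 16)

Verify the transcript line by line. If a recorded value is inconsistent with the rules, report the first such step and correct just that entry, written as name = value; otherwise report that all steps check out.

step 10, x = 0

Recomputing the run from the initial state:
step 1: x = 6, y = 3
step 2: x = 7, y = 10
step 3: x = 8, y = 18
step 4: x = -1, y = 14
step 5: x = 5, y = 11
step 6: x = 5, y = 14
step 7: x = 0, y = 13
step 8: x = -4, y = 13
step 9: x = -6, y = 13
step 10: x = 0, y = 16
The first disagreement with the transcript is at step 10, where the value should be x = 0.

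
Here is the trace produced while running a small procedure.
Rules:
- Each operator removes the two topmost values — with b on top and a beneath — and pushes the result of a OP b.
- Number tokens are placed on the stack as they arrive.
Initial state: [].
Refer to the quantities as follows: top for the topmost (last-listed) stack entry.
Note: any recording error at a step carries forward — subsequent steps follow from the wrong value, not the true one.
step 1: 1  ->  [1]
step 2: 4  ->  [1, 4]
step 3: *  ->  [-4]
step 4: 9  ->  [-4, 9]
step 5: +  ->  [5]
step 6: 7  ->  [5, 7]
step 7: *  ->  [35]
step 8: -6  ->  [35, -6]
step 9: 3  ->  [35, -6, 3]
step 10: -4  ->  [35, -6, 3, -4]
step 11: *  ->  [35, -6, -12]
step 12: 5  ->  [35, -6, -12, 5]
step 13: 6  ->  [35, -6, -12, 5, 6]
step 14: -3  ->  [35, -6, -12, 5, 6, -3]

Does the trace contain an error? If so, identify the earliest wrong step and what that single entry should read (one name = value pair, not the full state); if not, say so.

Recomputing the run from the initial state:
step 1: [1]
step 2: [1, 4]
step 3: [4]
step 4: [4, 9]
step 5: [13]
step 6: [13, 7]
step 7: [91]
step 8: [91, -6]
step 9: [91, -6, 3]
step 10: [91, -6, 3, -4]
step 11: [91, -6, -12]
step 12: [91, -6, -12, 5]
step 13: [91, -6, -12, 5, 6]
step 14: [91, -6, -12, 5, 6, -3]
The first disagreement with the trace is at step 3, where the value should be top = 4.

step 3, top = 4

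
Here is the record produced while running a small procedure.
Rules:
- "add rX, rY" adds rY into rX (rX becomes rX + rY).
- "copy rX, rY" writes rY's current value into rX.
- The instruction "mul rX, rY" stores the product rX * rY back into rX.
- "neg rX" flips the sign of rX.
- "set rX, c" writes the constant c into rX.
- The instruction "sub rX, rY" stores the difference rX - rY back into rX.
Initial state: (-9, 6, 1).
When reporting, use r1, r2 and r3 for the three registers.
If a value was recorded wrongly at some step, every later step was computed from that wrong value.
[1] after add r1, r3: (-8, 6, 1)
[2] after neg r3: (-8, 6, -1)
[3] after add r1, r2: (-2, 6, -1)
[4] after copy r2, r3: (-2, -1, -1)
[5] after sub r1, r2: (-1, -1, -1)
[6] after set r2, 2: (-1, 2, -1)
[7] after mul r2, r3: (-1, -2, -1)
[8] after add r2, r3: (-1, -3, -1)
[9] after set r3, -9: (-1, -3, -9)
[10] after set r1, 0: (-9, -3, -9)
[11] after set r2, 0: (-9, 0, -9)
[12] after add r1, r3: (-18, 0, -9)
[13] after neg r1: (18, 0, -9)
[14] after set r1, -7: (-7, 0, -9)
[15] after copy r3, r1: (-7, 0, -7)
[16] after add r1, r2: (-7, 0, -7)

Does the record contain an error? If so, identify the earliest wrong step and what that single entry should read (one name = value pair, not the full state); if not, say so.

step 10, r1 = 0

step 1: r1 = -9 + 1 = -8 -> same as recorded
step 2: r3 = -(1) = -1 -> agrees with the record
step 3: r1 = -8 + 6 = -2 -> exactly as logged
step 4: r2 = -1 -> same as recorded
step 5: r1 = -2 - -1 = -1 -> exactly as logged
step 6: r2 = 2 -> same as recorded
step 7: r2 = 2 * -1 = -2 -> confirmed correct
step 8: r2 = -2 + -1 = -3 -> verified
step 9: r3 = -9 -> confirmed correct
step 10: r1 = 0 -> a discrepancy with the record
That makes step 10 the first incorrect line — r1 = 0 is what it should show.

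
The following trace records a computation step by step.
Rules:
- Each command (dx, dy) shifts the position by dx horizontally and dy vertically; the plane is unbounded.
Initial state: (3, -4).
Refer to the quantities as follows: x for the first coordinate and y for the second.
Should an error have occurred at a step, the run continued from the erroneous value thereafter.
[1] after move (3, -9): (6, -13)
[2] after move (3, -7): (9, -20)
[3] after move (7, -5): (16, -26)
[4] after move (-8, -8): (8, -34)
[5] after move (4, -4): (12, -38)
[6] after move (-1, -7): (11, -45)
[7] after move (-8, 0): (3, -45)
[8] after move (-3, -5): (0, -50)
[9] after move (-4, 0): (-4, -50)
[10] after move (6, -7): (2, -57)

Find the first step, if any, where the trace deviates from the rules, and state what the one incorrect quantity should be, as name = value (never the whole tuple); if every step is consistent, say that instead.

step 3, y = -25

step 1: x = 3 + (3) = 6, y = -4 + (-9) = -13 -> consistent with the trace
step 2: x = 6 + (3) = 9, y = -13 + (-7) = -20 -> no discrepancy
step 3: x = 9 + (7) = 16, y = -20 + (-5) = -25 -> the entry is off here
That makes step 3 the first incorrect line — y = -25 is what it should show.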